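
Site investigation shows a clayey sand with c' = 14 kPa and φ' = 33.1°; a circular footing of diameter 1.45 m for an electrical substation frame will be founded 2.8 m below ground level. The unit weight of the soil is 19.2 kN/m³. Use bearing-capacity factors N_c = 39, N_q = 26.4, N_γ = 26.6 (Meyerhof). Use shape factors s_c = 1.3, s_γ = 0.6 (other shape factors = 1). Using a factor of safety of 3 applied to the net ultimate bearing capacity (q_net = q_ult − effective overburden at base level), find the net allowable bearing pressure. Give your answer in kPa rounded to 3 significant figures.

q_all(net) ≈ 766 kPa

Effective surcharge at the founding depth q = γ·D_f = 19.2 × 2.8 = 53.76 kPa.
q_ult = c·N_c·s_c + q·N_q + 0.5·γ·B·N_γ·s_γ
     = 14 × 39 × 1.3 + 53.76 × 26.4 + 0.5 × 19.2 × 1.45 × 26.6 × 0.6
     = 709.8 + 1419.3 + 222.16 = 2351.2 kPa.
Net ultimate: q_net = 2351.2 − 53.76 = 2297.5 kPa.
q_all(net) = 2297.5 / 3 = 765.82 kPa.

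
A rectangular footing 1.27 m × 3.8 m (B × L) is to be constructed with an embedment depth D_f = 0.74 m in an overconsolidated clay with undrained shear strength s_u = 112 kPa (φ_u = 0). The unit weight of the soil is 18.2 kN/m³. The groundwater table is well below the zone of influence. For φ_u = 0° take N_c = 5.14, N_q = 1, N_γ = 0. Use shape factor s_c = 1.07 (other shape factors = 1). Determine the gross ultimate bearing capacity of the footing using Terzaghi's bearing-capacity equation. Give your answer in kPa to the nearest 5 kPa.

q_ult ≈ 630 kPa

q = γ·D_f = 18.2 × 0.74 = 13.468 kPa.
c·N_c·s_c = 112 × 5.14 × 1.07 = 615.98 kPa
q·N_q = 13.468 × 1 = 13.468 kPa
q_ult = 615.98 + 13.468 = 629.45 kPa.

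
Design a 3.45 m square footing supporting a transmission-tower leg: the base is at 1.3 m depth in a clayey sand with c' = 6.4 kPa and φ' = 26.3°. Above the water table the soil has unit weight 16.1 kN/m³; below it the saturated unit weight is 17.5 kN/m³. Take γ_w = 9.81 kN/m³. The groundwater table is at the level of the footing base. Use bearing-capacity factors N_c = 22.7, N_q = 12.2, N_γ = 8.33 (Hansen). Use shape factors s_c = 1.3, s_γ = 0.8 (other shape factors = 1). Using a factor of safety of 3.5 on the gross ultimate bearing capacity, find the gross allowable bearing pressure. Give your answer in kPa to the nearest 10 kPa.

q = γ·D_f = 16.1 × 1.3 = 20.93 kPa.
For the ½γBN_γ term take γ' = 17.5 − 9.81 = 7.69 kN/m³ (soil below base is submerged).
c·N_c·s_c = 6.4 × 22.7 × 1.3 = 188.86 kPa
q·N_q = 20.93 × 12.2 = 255.35 kPa
0.5·γ·B·N_γ·s_γ = 0.5 × 7.69 × 3.45 × 8.33 × 0.8 = 88.4 kPa
q_ult = 188.86 + 255.35 + 88.4 = 532.61 kPa.
q_all = 532.61 / 3.5 = 152.17 kPa.

q_all ≈ 150 kPa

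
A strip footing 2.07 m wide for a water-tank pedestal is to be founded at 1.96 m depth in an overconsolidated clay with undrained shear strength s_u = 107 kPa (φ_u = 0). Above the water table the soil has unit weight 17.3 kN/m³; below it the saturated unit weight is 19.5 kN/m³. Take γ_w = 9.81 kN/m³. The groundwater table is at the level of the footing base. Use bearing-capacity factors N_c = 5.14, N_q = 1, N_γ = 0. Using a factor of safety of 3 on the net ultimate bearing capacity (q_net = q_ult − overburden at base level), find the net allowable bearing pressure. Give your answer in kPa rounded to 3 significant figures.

q_all(net) ≈ 183 kPa

q = γ·D_f = 17.3 × 1.96 = 33.908 kPa.
c·N_c = 107 × 5.14 = 549.98 kPa
q·N_q = 33.908 × 1 = 33.908 kPa
q_ult = 549.98 + 33.908 = 583.89 kPa.
q_net = 583.89 − 33.908 = 549.98 kPa.
q_all(net) = 549.98 / 3 = 183.33 kPa.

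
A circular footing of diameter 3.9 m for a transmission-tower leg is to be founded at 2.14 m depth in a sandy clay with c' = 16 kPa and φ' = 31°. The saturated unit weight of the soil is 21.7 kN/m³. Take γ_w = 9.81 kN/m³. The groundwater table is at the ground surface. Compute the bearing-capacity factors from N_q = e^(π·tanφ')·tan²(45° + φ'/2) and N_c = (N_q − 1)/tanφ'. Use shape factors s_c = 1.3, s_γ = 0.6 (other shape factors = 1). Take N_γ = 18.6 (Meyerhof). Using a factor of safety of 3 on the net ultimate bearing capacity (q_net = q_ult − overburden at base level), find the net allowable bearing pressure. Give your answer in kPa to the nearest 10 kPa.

q_all(net) ≈ 480 kPa

N_q = e^(π·tan31°)·tan²(60.5°) = 20.63; N_c = (N_q − 1)/tanφ' = 32.67.
With the water table at the surface the whole profile is submerged: γ' = 21.7 − 9.81 = 11.89 kN/m³, so q = γ'·D_f = 25.445 kPa; the same γ' applies in the ½γBN_γ term.
q_ult = c·N_c·s_c + q·N_q + 0.5·γ·B·N_γ·s_γ
     = 16 × 32.671 × 1.3 + 25.445 × 20.631 + 0.5 × 11.89 × 3.9 × 18.6 × 0.6
     = 679.56 + 524.94 + 258.75 = 1463.3 kPa.
q_net = 1463.3 − 25.445 = 1437.8 kPa.
q_all(net) = 1437.8 / 3 = 479.27 kPa.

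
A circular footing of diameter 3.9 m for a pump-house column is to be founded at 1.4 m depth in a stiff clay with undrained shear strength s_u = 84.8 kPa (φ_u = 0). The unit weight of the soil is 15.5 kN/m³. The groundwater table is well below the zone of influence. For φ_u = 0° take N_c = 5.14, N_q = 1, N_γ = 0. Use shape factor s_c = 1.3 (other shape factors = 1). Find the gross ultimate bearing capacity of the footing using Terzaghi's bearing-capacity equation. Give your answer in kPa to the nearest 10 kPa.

q_ult ≈ 590 kPa

Overburden at base level: q = 15.5 × 1.4 = 21.7 kPa.
Cohesion term c·N_c·s_c = 84.8 × 5.14 × 1.3 = 566.63 kPa; surcharge term q·N_q = 21.7 × 1 = 21.7 kPa.
q_ult = 566.63 + 21.7 = 588.33 kPa.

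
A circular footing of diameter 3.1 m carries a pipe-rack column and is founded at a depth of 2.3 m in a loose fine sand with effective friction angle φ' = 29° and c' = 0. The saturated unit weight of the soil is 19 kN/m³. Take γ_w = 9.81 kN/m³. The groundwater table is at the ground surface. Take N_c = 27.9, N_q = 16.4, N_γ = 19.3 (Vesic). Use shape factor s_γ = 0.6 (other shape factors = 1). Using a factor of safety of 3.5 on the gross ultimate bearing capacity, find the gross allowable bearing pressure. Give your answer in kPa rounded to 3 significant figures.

With the water table at the surface the whole profile is submerged: γ' = 19 − 9.81 = 9.19 kN/m³, so q = γ'·D_f = 21.137 kPa; the same γ' applies in the ½γBN_γ term.
q_ult = q·N_q + 0.5·γ·B·N_γ·s_γ
     = 21.137 × 16.4 + 0.5 × 9.19 × 3.1 × 19.3 × 0.6
     = 346.65 + 164.95 = 511.6 kPa.
q_all = 511.6 / 3.5 = 146.17 kPa.

q_all ≈ 146 kPa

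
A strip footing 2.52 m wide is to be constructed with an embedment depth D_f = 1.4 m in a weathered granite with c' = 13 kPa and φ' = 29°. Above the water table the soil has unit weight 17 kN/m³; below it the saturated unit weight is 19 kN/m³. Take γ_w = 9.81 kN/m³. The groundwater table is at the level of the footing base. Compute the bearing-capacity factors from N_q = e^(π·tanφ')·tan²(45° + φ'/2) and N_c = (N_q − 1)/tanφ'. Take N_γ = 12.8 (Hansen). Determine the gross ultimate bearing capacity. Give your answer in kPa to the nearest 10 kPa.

q_ult ≈ 900 kPa

tan29° = 0.5543, so N_q = e^(π×0.5543)·tan²(59.5°) = 5.705 × 2.882 = 16.44.
N_c = (16.44 − 1)/tan29° = 27.86.
Overburden at base level: q = 17 × 1.4 = 23.8 kPa.
Below the base the soil is submerged, so the ½γBN_γ term uses γ' = 19 − 9.81 = 9.19 kN/m³.
Cohesion term c·N_c = 13 × 27.86 = 362.19 kPa; surcharge term q·N_q = 23.8 × 16.443 = 391.35 kPa; self-weight term 0.5·γ·B·N_γ = 0.5 × 9.19 × 2.52 × 12.8 = 148.22 kPa.
q_ult = 362.19 + 391.35 + 148.22 = 901.75 kPa.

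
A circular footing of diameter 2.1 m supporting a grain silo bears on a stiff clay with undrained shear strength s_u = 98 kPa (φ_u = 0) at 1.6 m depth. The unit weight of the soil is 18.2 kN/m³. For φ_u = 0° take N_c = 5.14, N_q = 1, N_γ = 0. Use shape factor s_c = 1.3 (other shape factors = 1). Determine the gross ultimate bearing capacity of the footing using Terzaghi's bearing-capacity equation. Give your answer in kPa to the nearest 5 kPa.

q = γ·D_f = 18.2 × 1.6 = 29.12 kPa.
c·N_c·s_c = 98 × 5.14 × 1.3 = 654.84 kPa
q·N_q = 29.12 × 1 = 29.12 kPa
q_ult = 654.84 + 29.12 = 683.96 kPa.

q_ult ≈ 685 kPa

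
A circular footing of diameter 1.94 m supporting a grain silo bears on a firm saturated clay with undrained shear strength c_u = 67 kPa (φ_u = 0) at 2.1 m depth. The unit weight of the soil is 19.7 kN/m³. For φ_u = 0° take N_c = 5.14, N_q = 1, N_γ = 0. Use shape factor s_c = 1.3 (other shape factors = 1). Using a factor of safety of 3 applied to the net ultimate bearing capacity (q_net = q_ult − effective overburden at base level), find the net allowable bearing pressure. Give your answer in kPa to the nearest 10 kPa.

q = γ·D_f = 19.7 × 2.1 = 41.37 kPa.
c·N_c·s_c = 67 × 5.14 × 1.3 = 447.69 kPa
q·N_q = 41.37 × 1 = 41.37 kPa
q_ult = 447.69 + 41.37 = 489.06 kPa.
Net ultimate: q_net = 489.06 − 41.37 = 447.69 kPa.
q_all(net) = 447.69 / 3 = 149.23 kPa.

q_all(net) ≈ 150 kPa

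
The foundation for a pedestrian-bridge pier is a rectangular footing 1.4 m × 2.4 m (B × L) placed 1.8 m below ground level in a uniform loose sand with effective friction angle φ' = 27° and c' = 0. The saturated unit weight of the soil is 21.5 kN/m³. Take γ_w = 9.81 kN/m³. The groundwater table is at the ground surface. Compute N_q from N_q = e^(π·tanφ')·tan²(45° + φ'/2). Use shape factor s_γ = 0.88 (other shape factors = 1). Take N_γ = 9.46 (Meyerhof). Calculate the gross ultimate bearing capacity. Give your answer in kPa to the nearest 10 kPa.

q_ult ≈ 350 kPa

tan27° = 0.5095, so N_q = e^(π×0.5095)·tan²(58.5°) = 4.957 × 2.663 = 13.2.
γ' = 21.5 − 9.81 = 11.69 kN/m³ (submerged throughout). q = 11.69 × 1.8 = 21.042 kPa; the same γ' applies in the ½γBN_γ term.
q·N_q = 21.042 × 13.199 = 277.74 kPa
0.5·γ·B·N_γ·s_γ = 0.5 × 11.69 × 1.4 × 9.46 × 0.88 = 68.122 kPa
q_ult = 277.74 + 68.122 = 345.86 kPa.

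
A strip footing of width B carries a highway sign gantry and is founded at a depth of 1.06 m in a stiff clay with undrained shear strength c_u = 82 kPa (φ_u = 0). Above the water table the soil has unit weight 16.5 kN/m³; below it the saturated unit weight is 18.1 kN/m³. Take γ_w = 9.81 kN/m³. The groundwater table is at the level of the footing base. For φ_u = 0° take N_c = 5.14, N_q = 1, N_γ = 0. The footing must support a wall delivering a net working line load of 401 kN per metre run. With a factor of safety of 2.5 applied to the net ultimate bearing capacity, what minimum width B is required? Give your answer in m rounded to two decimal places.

B = 2.38 m

Overburden at base level: q = 16.5 × 1.06 = 17.49 kPa.
Cohesion term c·N_c = 82 × 5.14 = 421.48 kPa; surcharge term q·N_q = 17.49 × 1 = 17.49 kPa.
q_ult = 421.48 + 17.49 = 438.97 kPa.
For φ = 0 the ½γBN_γ term vanishes, so q_ult is independent of B. q_net = 438.97 − 17.49 = 421.48 kPa; q_all(net) = 421.48/2.5 = 168.59 kPa.
Required width B = w / q_all(net) = 401 / 168.59 = 2.379 m.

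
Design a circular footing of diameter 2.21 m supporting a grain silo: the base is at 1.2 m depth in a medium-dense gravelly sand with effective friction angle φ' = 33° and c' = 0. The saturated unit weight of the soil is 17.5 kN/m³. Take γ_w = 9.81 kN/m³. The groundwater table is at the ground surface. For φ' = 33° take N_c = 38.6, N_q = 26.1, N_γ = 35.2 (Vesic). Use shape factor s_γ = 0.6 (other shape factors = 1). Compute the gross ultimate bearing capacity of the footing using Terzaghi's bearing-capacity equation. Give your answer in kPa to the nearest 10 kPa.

q_ult ≈ 420 kPa

Water table at ground surface, so effective unit weight γ' = 17.5 − 9.81 = 7.69 kN/m³ is used throughout; overburden q = 7.69 × 1.2 = 9.228 kPa; the same γ' applies in the ½γBN_γ term.
Surcharge term q·N_q = 9.228 × 26.1 = 240.85 kPa; self-weight term 0.5·γ·B·N_γ·s_γ = 0.5 × 7.69 × 2.21 × 35.2 × 0.6 = 179.47 kPa.
q_ult = 240.85 + 179.47 = 420.32 kPa.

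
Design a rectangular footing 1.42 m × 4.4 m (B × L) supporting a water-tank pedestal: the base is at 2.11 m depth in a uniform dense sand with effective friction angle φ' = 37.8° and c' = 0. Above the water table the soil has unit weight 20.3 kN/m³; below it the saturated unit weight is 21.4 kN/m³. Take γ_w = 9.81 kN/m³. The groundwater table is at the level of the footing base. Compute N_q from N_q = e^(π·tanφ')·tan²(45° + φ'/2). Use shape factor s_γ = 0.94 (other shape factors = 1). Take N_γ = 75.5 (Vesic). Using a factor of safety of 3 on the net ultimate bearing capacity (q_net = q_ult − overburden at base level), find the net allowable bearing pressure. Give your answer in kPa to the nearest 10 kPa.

q_all(net) ≈ 860 kPa

N_q = e^(π·tan37.8°)·tan²(63.9°) = 47.66.
Overburden at base level: q = 20.3 × 2.11 = 42.833 kPa.
Below the base the soil is submerged, so the ½γBN_γ term uses γ' = 21.4 − 9.81 = 11.59 kN/m³.
Surcharge term q·N_q = 42.833 × 47.655 = 2041.2 kPa; self-weight term 0.5·γ·B·N_γ·s_γ = 0.5 × 11.59 × 1.42 × 75.5 × 0.94 = 584.01 kPa.
q_ult = 2041.2 + 584.01 = 2625.2 kPa.
q_net = 2625.2 − 42.833 = 2582.4 kPa.
q_all(net) = 2582.4 / 3 = 860.8 kPa.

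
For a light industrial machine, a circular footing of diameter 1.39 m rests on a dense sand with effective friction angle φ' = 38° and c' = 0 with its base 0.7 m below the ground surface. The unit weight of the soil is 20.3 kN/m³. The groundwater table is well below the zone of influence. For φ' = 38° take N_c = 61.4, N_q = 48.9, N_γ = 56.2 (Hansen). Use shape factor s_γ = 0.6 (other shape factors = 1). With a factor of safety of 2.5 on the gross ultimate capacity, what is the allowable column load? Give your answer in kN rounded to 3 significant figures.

Overburden at base level: q = 20.3 × 0.7 = 14.21 kPa.
Surcharge term q·N_q = 14.21 × 48.9 = 694.87 kPa; self-weight term 0.5·γ·B·N_γ·s_γ = 0.5 × 20.3 × 1.39 × 56.2 × 0.6 = 475.74 kPa.
q_ult = 694.87 + 475.74 = 1170.6 kPa.
Gross allowable pressure q_all = 1170.6 / 2.5 = 468.24 kPa.
Footing area = 1.5175 m², so allowable column load = 468.24 × 1.5175 = 710.56 kN.

P_all ≈ 711 kN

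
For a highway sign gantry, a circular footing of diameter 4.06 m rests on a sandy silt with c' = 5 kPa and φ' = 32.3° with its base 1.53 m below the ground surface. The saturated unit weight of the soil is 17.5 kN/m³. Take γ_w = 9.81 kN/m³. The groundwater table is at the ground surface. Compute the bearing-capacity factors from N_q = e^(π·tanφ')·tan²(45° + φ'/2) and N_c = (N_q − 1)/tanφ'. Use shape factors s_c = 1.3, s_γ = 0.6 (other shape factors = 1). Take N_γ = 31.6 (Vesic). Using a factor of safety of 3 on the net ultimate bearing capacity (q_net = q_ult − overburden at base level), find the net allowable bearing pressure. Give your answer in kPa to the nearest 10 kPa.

N_q = e^(π·tan32.3°)·tan²(61.15°) = 24.01; N_c = (N_q − 1)/tanφ' = 36.4.
With the water table at the surface the whole profile is submerged: γ' = 17.5 − 9.81 = 7.69 kN/m³, so q = γ'·D_f = 11.766 kPa; the same γ' applies in the ½γBN_γ term.
q_ult = c·N_c·s_c + q·N_q + 0.5·γ·B·N_γ·s_γ
     = 5 × 36.398 × 1.3 + 11.766 × 24.01 + 0.5 × 7.69 × 4.06 × 31.6 × 0.6
     = 236.59 + 282.49 + 295.98 = 815.06 kPa.
q_net = 815.06 − 11.766 = 803.29 kPa.
q_all(net) = 803.29 / 3 = 267.76 kPa.

q_all(net) ≈ 270 kPa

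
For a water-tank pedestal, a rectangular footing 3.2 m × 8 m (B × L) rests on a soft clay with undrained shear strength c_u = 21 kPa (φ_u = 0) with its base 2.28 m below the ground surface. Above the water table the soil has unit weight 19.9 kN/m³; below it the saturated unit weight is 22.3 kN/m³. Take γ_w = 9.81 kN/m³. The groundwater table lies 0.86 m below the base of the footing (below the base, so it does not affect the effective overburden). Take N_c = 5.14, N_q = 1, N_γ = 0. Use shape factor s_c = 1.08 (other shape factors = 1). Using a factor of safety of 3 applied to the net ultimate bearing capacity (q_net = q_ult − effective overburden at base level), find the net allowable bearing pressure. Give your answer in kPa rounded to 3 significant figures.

q_all(net) ≈ 38.9 kPa

q = γ·D_f = 19.9 × 2.28 = 45.372 kPa.
c·N_c·s_c = 21 × 5.14 × 1.08 = 116.58 kPa
q·N_q = 45.372 × 1 = 45.372 kPa
q_ult = 116.58 + 45.372 = 161.95 kPa.
Net ultimate: q_net = 161.95 − 45.372 = 116.58 kPa.
q_all(net) = 116.58 / 3 = 38.858 kPa.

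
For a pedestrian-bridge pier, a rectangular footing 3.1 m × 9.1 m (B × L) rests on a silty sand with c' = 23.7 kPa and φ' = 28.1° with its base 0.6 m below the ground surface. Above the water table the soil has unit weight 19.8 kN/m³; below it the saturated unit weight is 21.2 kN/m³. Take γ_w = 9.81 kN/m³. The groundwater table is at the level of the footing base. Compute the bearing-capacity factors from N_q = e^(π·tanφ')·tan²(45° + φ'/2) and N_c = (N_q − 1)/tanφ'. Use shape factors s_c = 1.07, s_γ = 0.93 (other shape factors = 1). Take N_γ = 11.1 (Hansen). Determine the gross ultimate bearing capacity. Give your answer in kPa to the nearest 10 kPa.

tan28.1° = 0.534, so N_q = e^(π×0.534)·tan²(59.05°) = 5.352 × 2.781 = 14.88.
N_c = (14.88 − 1)/tan28.1° = 26.
q = γ·D_f = 19.8 × 0.6 = 11.88 kPa.
For the ½γBN_γ term take γ' = 21.2 − 9.81 = 11.39 kN/m³ (soil below base is submerged).
c·N_c·s_c = 23.7 × 26 × 1.07 = 659.33 kPa
q·N_q = 11.88 × 14.883 = 176.81 kPa
0.5·γ·B·N_γ·s_γ = 0.5 × 11.39 × 3.1 × 11.1 × 0.93 = 182.25 kPa
q_ult = 659.33 + 176.81 + 182.25 = 1018.4 kPa.

q_ult ≈ 1020 kPa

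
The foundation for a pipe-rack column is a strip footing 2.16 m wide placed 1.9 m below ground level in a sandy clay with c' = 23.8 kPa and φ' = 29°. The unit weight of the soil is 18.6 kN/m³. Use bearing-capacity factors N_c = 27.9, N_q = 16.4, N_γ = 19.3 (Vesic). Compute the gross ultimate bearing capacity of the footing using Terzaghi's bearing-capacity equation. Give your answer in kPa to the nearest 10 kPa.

q_ult ≈ 1630 kPa

Overburden at base level: q = 18.6 × 1.9 = 35.34 kPa.
Cohesion term c·N_c = 23.8 × 27.9 = 664.02 kPa; surcharge term q·N_q = 35.34 × 16.4 = 579.58 kPa; self-weight term 0.5·γ·B·N_γ = 0.5 × 18.6 × 2.16 × 19.3 = 387.7 kPa.
q_ult = 664.02 + 579.58 + 387.7 = 1631.3 kPa.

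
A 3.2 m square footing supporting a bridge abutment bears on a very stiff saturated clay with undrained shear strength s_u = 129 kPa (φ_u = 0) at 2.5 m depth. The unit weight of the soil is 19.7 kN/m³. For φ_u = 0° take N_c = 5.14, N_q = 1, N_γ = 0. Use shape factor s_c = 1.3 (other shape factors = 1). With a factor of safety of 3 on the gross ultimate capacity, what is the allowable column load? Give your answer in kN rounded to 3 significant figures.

P_all ≈ 3110 kN

q = γ·D_f = 19.7 × 2.5 = 49.25 kPa.
c·N_c·s_c = 129 × 5.14 × 1.3 = 861.98 kPa
q·N_q = 49.25 × 1 = 49.25 kPa
q_ult = 861.98 + 49.25 = 911.23 kPa.
Gross allowable pressure q_all = 911.23 / 3 = 303.74 kPa.
Footing area = 10.24 m², so allowable column load = 303.74 × 10.24 = 3110.3 kN.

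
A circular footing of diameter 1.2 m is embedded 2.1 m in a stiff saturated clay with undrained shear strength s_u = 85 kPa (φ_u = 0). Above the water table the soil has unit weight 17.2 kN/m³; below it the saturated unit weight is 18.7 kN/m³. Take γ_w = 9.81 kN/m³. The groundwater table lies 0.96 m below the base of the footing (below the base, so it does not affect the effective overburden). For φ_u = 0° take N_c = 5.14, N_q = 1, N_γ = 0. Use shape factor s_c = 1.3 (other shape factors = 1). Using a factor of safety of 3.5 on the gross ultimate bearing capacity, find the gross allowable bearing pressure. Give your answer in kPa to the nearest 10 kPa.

Effective surcharge at the founding depth q = γ·D_f = 17.2 × 2.1 = 36.12 kPa.
q_ult = c·N_c·s_c + q·N_q
     = 85 × 5.14 × 1.3 + 36.12 × 1
     = 567.97 + 36.12 = 604.09 kPa.
q_all = 604.09 / 3.5 = 172.6 kPa.

q_all ≈ 170 kPa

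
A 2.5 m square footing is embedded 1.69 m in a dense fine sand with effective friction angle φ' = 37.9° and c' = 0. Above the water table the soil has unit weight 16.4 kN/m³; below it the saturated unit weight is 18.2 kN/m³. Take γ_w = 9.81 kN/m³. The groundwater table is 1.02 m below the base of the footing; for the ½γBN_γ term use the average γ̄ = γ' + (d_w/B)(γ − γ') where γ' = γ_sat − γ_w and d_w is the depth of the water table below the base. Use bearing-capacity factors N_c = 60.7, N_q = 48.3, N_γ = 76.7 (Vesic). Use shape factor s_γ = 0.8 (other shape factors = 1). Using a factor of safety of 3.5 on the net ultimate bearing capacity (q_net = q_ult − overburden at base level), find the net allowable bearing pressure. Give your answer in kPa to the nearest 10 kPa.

q_all(net) ≈ 630 kPa

Effective surcharge at the founding depth q = γ·D_f = 16.4 × 1.69 = 27.716 kPa.
With d_w = 1.02 m < B, γ̄ = 8.39 + (1.02/2.5) × (16.4 − 8.39) = 11.658 kN/m³.
q_ult = q·N_q + 0.5·γ·B·N_γ·s_γ
     = 27.716 × 48.3 + 0.5 × 11.658 × 2.5 × 76.7 × 0.8
     = 1338.7 + 894.17 = 2232.9 kPa.
q_net = 2232.9 − 27.716 = 2205.1 kPa.
q_all(net) = 2205.1 / 3.5 = 630.04 kPa.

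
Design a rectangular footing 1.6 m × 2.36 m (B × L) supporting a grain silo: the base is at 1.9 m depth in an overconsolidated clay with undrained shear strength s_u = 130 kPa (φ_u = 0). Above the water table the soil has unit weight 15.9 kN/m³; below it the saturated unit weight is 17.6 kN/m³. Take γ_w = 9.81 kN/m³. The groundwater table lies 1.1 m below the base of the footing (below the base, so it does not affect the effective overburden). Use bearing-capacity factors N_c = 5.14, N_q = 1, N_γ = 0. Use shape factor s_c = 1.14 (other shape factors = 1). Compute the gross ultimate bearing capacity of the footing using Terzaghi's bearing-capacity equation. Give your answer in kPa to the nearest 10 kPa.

q_ult ≈ 790 kPa

Effective surcharge at the founding depth q = γ·D_f = 15.9 × 1.9 = 30.21 kPa.
q_ult = c·N_c·s_c + q·N_q
     = 130 × 5.14 × 1.14 + 30.21 × 1
     = 761.75 + 30.21 = 791.96 kPa.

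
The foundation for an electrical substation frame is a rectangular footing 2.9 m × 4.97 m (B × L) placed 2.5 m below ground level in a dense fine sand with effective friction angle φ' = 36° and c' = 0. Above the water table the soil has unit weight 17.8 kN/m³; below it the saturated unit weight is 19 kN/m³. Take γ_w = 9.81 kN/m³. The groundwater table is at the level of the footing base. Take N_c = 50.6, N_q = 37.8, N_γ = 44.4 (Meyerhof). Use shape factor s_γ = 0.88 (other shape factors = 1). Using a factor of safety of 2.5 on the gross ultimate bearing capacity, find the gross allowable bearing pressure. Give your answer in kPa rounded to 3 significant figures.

q_all ≈ 881 kPa

Effective surcharge at the founding depth q = γ·D_f = 17.8 × 2.5 = 44.5 kPa.
The water table coincides with the base, so in the self-weight term γ → γ' = 9.19 kN/m³.
q_ult = q·N_q + 0.5·γ·B·N_γ·s_γ
     = 44.5 × 37.8 + 0.5 × 9.19 × 2.9 × 44.4 × 0.88
     = 1682.1 + 520.65 = 2202.8 kPa.
q_all = 2202.8 / 2.5 = 881.1 kPa.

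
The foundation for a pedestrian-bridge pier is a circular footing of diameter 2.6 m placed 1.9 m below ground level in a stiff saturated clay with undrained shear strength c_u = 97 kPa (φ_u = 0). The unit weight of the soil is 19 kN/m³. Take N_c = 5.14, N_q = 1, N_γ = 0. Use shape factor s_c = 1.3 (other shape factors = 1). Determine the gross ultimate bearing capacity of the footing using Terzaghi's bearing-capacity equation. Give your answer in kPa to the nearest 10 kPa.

q_ult ≈ 680 kPa

q = γ·D_f = 19 × 1.9 = 36.1 kPa.
c·N_c·s_c = 97 × 5.14 × 1.3 = 648.15 kPa
q·N_q = 36.1 × 1 = 36.1 kPa
q_ult = 648.15 + 36.1 = 684.25 kPa.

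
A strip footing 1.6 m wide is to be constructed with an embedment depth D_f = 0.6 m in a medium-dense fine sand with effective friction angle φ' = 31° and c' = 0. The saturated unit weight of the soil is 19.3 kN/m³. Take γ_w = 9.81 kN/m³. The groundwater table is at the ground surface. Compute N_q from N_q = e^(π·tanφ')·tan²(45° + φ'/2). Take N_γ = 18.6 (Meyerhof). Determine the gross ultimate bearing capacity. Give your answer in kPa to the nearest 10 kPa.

q_ult ≈ 260 kPa

tan31° = 0.6009, so N_q = e^(π×0.6009)·tan²(60.5°) = 6.604 × 3.124 = 20.63.
γ' = 19.3 − 9.81 = 9.49 kN/m³ (submerged throughout). q = 9.49 × 0.6 = 5.694 kPa; the same γ' applies in the ½γBN_γ term.
q·N_q = 5.694 × 20.631 = 117.47 kPa
0.5·γ·B·N_γ = 0.5 × 9.49 × 1.6 × 18.6 = 141.21 kPa
q_ult = 117.47 + 141.21 = 258.68 kPa.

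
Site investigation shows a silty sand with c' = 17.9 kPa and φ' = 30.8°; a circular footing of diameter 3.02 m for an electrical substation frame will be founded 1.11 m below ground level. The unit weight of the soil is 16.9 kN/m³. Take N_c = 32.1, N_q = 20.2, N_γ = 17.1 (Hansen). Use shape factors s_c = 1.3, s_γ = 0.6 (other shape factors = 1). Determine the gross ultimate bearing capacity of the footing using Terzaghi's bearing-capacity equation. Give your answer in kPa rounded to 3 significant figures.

q = γ·D_f = 16.9 × 1.11 = 18.759 kPa.
c·N_c·s_c = 17.9 × 32.1 × 1.3 = 746.97 kPa
q·N_q = 18.759 × 20.2 = 378.93 kPa
0.5·γ·B·N_γ·s_γ = 0.5 × 16.9 × 3.02 × 17.1 × 0.6 = 261.82 kPa
q_ult = 746.97 + 378.93 + 261.82 = 1387.7 kPa.

q_ult ≈ 1390 kPa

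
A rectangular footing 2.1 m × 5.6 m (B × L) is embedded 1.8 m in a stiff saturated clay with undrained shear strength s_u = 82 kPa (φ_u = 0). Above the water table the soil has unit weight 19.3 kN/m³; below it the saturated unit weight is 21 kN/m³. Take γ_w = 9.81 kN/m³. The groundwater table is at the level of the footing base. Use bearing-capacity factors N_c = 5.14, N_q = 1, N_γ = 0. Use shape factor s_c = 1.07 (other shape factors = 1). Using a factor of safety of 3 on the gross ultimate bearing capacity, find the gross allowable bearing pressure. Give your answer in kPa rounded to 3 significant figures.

q = γ·D_f = 19.3 × 1.8 = 34.74 kPa.
c·N_c·s_c = 82 × 5.14 × 1.07 = 450.98 kPa
q·N_q = 34.74 × 1 = 34.74 kPa
q_ult = 450.98 + 34.74 = 485.72 kPa.
q_all = 485.72 / 3 = 161.91 kPa.

q_all ≈ 162 kPa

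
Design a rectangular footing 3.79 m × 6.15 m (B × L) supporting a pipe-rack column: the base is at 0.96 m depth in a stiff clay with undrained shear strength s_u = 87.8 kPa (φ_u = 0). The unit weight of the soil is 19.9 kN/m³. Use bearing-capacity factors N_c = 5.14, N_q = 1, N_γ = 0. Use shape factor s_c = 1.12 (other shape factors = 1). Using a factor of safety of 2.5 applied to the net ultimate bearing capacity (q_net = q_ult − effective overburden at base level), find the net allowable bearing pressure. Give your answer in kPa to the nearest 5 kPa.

q = γ·D_f = 19.9 × 0.96 = 19.104 kPa.
c·N_c·s_c = 87.8 × 5.14 × 1.12 = 505.45 kPa
q·N_q = 19.104 × 1 = 19.104 kPa
q_ult = 505.45 + 19.104 = 524.55 kPa.
Net ultimate: q_net = 524.55 − 19.104 = 505.45 kPa.
q_all(net) = 505.45 / 2.5 = 202.18 kPa.

q_all(net) ≈ 200 kPa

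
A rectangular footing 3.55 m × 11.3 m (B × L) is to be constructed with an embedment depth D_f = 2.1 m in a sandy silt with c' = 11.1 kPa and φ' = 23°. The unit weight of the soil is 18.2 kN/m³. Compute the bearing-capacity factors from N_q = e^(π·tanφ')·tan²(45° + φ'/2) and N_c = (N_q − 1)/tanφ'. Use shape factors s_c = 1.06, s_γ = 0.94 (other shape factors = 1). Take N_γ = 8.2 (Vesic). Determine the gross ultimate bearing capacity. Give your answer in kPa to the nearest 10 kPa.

q_ult ≈ 790 kPa

tan23° = 0.4245, so N_q = e^(π×0.4245)·tan²(56.5°) = 3.794 × 2.283 = 8.66.
N_c = (8.66 − 1)/tan23° = 18.05.
Effective surcharge at the founding depth q = γ·D_f = 18.2 × 2.1 = 38.22 kPa.
q_ult = c·N_c·s_c + q·N_q + 0.5·γ·B·N_γ·s_γ
     = 11.1 × 18.049 × 1.06 + 38.22 × 8.6612 + 0.5 × 18.2 × 3.55 × 8.2 × 0.94
     = 212.36 + 331.03 + 249.01 = 792.4 kPa.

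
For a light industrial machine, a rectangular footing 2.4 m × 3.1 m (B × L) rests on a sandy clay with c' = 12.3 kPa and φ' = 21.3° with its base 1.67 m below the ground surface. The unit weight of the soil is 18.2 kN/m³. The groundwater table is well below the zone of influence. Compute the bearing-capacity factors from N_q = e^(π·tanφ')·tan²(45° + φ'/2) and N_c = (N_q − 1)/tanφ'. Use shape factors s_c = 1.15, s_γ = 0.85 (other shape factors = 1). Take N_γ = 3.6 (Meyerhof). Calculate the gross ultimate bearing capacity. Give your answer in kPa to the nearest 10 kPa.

q_ult ≈ 520 kPa

tan21.3° = 0.3899, so N_q = e^(π×0.3899)·tan²(55.65°) = 3.404 × 2.141 = 7.29.
N_c = (7.29 − 1)/tan21.3° = 16.13.
Effective surcharge at the founding depth q = γ·D_f = 18.2 × 1.67 = 30.394 kPa.
q_ult = c·N_c·s_c + q·N_q + 0.5·γ·B·N_γ·s_γ
     = 12.3 × 16.126 × 1.15 + 30.394 × 7.2871 + 0.5 × 18.2 × 2.4 × 3.6 × 0.85
     = 228.1 + 221.48 + 66.83 = 516.41 kPa.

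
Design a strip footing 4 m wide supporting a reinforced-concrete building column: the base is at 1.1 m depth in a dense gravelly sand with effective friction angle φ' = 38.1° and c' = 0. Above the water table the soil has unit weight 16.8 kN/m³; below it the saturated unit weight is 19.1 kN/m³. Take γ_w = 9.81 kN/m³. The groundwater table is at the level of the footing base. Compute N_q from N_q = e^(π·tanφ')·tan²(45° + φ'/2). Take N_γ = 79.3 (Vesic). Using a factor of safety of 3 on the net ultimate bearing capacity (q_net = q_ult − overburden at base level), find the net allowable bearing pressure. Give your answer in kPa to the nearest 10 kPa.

q_all(net) ≈ 790 kPa

N_q = e^(π·tan38.1°)·tan²(64.05°) = 49.59.
Effective surcharge at the founding depth q = γ·D_f = 16.8 × 1.1 = 18.48 kPa.
The water table coincides with the base, so in the self-weight term γ → γ' = 9.29 kN/m³.
q_ult = q·N_q + 0.5·γ·B·N_γ
     = 18.48 × 49.587 + 0.5 × 9.29 × 4 × 79.3
     = 916.37 + 1473.4 = 2389.8 kPa.
q_net = 2389.8 − 18.48 = 2371.3 kPa.
q_all(net) = 2371.3 / 3 = 790.43 kPa.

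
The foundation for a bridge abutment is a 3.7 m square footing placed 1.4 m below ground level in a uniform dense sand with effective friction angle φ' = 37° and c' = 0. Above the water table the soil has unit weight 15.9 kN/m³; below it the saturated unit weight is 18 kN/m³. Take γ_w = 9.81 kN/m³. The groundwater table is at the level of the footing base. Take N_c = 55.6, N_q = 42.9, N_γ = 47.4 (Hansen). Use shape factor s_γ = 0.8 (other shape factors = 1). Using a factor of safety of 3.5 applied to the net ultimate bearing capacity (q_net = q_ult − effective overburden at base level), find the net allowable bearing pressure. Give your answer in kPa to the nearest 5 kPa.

q = γ·D_f = 15.9 × 1.4 = 22.26 kPa.
For the ½γBN_γ term take γ' = 18 − 9.81 = 8.19 kN/m³ (soil below base is submerged).
q·N_q = 22.26 × 42.9 = 954.95 kPa
0.5·γ·B·N_γ·s_γ = 0.5 × 8.19 × 3.7 × 47.4 × 0.8 = 574.54 kPa
q_ult = 954.95 + 574.54 = 1529.5 kPa.
Net ultimate: q_net = 1529.5 − 22.26 = 1507.2 kPa.
q_all(net) = 1507.2 / 3.5 = 430.64 kPa.

q_all(net) ≈ 430 kPa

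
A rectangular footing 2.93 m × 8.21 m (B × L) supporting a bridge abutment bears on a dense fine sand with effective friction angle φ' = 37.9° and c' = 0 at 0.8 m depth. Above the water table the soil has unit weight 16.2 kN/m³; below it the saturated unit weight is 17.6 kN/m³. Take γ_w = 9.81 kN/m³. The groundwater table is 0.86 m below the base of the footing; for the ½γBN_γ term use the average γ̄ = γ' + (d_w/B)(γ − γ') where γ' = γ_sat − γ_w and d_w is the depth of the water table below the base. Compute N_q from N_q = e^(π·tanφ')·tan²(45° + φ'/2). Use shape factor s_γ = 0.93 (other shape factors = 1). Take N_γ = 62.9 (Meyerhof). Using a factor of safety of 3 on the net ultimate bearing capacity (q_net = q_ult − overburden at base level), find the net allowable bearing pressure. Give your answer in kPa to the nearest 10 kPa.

q_all(net) ≈ 500 kPa

N_q = e^(π·tan37.9°)·tan²(63.95°) = 48.29.
q = γ·D_f = 16.2 × 0.8 = 12.96 kPa.
γ' = 7.79 kN/m³; averaging over the depth B below the base, γ̄ = γ' + (d_w/B)(γ − γ') = 10.258 kN/m³.
q·N_q = 12.96 × 48.289 = 625.83 kPa
0.5·γ·B·N_γ·s_γ = 0.5 × 10.258 × 2.93 × 62.9 × 0.93 = 879.13 kPa
q_ult = 625.83 + 879.13 = 1505 kPa.
q_net = 1505 − 12.96 = 1492 kPa.
q_all(net) = 1492 / 3 = 497.33 kPa.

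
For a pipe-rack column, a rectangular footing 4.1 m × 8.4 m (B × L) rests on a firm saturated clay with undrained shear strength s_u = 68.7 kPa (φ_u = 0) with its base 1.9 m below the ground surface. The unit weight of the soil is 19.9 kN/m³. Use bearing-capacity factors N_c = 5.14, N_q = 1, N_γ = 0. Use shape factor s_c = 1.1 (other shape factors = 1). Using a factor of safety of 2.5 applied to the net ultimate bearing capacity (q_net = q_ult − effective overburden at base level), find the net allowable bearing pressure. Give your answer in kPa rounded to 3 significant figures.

Effective surcharge at the founding depth q = γ·D_f = 19.9 × 1.9 = 37.81 kPa.
q_ult = c·N_c·s_c + q·N_q
     = 68.7 × 5.14 × 1.1 + 37.81 × 1
     = 388.43 + 37.81 = 426.24 kPa.
Net ultimate: q_net = 426.24 − 37.81 = 388.43 kPa.
q_all(net) = 388.43 / 2.5 = 155.37 kPa.

q_all(net) ≈ 155 kPa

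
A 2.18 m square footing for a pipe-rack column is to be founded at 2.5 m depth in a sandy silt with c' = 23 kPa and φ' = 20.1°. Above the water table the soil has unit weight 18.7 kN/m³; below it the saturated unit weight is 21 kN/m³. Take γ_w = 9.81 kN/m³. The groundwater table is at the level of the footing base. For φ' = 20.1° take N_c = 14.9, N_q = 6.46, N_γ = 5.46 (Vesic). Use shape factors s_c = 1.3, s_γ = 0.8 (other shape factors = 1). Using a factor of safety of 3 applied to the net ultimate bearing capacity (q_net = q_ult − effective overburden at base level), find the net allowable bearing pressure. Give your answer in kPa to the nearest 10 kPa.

Effective surcharge at the founding depth q = γ·D_f = 18.7 × 2.5 = 46.75 kPa.
The water table coincides with the base, so in the self-weight term γ → γ' = 11.19 kN/m³.
q_ult = c·N_c·s_c + q·N_q + 0.5·γ·B·N_γ·s_γ
     = 23 × 14.9 × 1.3 + 46.75 × 6.46 + 0.5 × 11.19 × 2.18 × 5.46 × 0.8
     = 445.51 + 302 + 53.277 = 800.79 kPa.
Net ultimate: q_net = 800.79 − 46.75 = 754.04 kPa.
q_all(net) = 754.04 / 3 = 251.35 kPa.

q_all(net) ≈ 250 kPa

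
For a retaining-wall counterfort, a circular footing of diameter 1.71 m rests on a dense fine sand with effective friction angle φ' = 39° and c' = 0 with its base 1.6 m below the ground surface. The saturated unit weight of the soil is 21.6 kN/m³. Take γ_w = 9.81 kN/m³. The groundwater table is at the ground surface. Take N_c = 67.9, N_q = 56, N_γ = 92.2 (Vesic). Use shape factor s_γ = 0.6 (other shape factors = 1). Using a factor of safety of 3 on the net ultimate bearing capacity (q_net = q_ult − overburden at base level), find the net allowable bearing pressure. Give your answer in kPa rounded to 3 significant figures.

γ' = 21.6 − 9.81 = 11.79 kN/m³ (submerged throughout). q = 11.79 × 1.6 = 18.864 kPa; the same γ' applies in the ½γBN_γ term.
q·N_q = 18.864 × 56 = 1056.4 kPa
0.5·γ·B·N_γ·s_γ = 0.5 × 11.79 × 1.71 × 92.2 × 0.6 = 557.65 kPa
q_ult = 1056.4 + 557.65 = 1614 kPa.
q_net = 1614 − 18.864 = 1595.2 kPa.
q_all(net) = 1595.2 / 3 = 531.72 kPa.

q_all(net) ≈ 532 kPa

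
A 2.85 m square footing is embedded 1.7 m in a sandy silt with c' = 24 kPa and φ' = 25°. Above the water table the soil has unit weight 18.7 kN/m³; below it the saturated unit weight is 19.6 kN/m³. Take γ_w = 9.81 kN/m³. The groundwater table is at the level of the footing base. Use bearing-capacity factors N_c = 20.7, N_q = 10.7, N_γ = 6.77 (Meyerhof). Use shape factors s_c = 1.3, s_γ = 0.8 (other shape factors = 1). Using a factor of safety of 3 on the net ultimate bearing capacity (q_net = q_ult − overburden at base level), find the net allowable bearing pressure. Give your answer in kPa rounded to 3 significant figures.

q_all(net) ≈ 343 kPa

Overburden at base level: q = 18.7 × 1.7 = 31.79 kPa.
Below the base the soil is submerged, so the ½γBN_γ term uses γ' = 19.6 − 9.81 = 9.79 kN/m³.
Cohesion term c·N_c·s_c = 24 × 20.7 × 1.3 = 645.84 kPa; surcharge term q·N_q = 31.79 × 10.7 = 340.15 kPa; self-weight term 0.5·γ·B·N_γ·s_γ = 0.5 × 9.79 × 2.85 × 6.77 × 0.8 = 75.557 kPa.
q_ult = 645.84 + 340.15 + 75.557 = 1061.6 kPa.
q_net = 1061.6 − 31.79 = 1029.8 kPa.
q_all(net) = 1029.8 / 3 = 343.25 kPa.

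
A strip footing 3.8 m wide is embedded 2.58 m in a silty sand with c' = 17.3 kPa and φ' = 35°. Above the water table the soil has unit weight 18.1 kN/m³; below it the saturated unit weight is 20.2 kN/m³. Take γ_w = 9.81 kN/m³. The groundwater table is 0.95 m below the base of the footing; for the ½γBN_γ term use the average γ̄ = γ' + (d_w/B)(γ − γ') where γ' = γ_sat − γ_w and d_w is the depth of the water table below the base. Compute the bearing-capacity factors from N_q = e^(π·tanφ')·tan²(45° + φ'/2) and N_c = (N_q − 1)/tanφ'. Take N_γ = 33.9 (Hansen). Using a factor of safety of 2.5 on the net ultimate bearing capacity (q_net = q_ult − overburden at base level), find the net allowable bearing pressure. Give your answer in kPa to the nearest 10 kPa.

q_all(net) ≈ 1240 kPa

N_q = e^(π·tan35°)·tan²(62.5°) = 33.3; N_c = (N_q − 1)/tanφ' = 46.12.
Effective surcharge at the founding depth q = γ·D_f = 18.1 × 2.58 = 46.698 kPa.
With d_w = 0.95 m < B, γ̄ = 10.39 + (0.95/3.8) × (18.1 − 10.39) = 12.317 kN/m³.
q_ult = c·N_c + q·N_q + 0.5·γ·B·N_γ
     = 17.3 × 46.124 + 46.698 × 33.296 + 0.5 × 12.317 × 3.8 × 33.9
     = 797.94 + 1554.9 + 793.37 = 3146.2 kPa.
q_net = 3146.2 − 46.698 = 3099.5 kPa.
q_all(net) = 3099.5 / 2.5 = 1239.8 kPa.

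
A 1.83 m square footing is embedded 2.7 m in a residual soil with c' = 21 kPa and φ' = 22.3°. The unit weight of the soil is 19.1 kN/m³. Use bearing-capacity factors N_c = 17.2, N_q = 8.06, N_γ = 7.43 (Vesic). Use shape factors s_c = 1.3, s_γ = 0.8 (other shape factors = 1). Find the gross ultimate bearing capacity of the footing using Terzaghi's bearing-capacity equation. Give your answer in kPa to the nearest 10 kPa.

q_ult ≈ 990 kPa

Effective surcharge at the founding depth q = γ·D_f = 19.1 × 2.7 = 51.57 kPa.
q_ult = c·N_c·s_c + q·N_q + 0.5·γ·B·N_γ·s_γ
     = 21 × 17.2 × 1.3 + 51.57 × 8.06 + 0.5 × 19.1 × 1.83 × 7.43 × 0.8
     = 469.56 + 415.65 + 103.88 = 989.09 kPa.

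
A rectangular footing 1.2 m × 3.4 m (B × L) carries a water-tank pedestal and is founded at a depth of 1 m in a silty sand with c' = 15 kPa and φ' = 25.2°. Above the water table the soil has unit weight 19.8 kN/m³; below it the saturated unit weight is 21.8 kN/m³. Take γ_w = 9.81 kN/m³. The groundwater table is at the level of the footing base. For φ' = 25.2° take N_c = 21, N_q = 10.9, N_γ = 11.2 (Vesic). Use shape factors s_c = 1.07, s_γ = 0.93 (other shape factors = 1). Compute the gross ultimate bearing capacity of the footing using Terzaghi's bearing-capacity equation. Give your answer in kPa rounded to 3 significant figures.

q_ult ≈ 628 kPa

Effective surcharge at the founding depth q = γ·D_f = 19.8 × 1 = 19.8 kPa.
The water table coincides with the base, so in the self-weight term γ → γ' = 11.99 kN/m³.
q_ult = c·N_c·s_c + q·N_q + 0.5·γ·B·N_γ·s_γ
     = 15 × 21 × 1.07 + 19.8 × 10.9 + 0.5 × 11.99 × 1.2 × 11.2 × 0.93
     = 337.05 + 215.82 + 74.933 = 627.8 kPa.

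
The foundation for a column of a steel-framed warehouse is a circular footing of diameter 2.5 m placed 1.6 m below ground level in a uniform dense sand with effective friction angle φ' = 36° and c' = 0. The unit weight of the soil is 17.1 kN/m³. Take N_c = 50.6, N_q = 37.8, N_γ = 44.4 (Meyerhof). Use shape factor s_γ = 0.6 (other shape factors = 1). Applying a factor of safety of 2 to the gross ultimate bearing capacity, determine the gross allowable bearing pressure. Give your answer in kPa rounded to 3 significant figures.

q_all ≈ 802 kPa

q = γ·D_f = 17.1 × 1.6 = 27.36 kPa.
q·N_q = 27.36 × 37.8 = 1034.2 kPa
0.5·γ·B·N_γ·s_γ = 0.5 × 17.1 × 2.5 × 44.4 × 0.6 = 569.43 kPa
q_ult = 1034.2 + 569.43 = 1603.6 kPa.
q_all = q_ult / FS = 1603.6 / 2 = 801.82 kPa.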